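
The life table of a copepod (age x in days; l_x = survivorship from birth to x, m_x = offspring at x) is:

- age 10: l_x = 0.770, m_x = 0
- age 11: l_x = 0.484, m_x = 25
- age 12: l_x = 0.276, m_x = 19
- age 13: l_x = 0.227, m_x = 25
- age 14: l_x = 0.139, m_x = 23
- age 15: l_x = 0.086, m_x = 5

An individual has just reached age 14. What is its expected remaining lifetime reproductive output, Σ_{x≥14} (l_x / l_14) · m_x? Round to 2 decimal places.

26.09

l_14 = 0.139. Conditional survival from age 14 to x is l_x / l_14.
  x=14: (0.139/0.139) × 23 = 23.0000
  x=15: (0.086/0.139) × 5 = 3.0935
Sum = 23.0000 + 3.0935 = 26.0935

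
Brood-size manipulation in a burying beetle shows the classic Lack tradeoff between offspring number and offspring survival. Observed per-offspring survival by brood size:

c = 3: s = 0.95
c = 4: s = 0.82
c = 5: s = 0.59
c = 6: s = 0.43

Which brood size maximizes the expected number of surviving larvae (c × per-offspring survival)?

Expected surviving larvae = c × s(c):
  c=3: 3 × 0.95 = 2.850
  c=4: 4 × 0.82 = 3.280
  c=5: 5 × 0.59 = 2.950
  c=6: 6 × 0.43 = 2.580
Maximum at c = 4 (3.280 surviving larvae).

4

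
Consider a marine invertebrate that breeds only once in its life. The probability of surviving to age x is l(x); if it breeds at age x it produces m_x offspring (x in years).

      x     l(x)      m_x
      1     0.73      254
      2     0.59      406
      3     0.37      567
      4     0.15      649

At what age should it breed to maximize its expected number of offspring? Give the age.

2

Expected offspring if breeding at age x = l(x) × m_x:
  age 1: 0.73 × 254 = 185.420
  age 2: 0.59 × 406 = 239.540
  age 3: 0.37 × 567 = 209.790
  age 4: 0.15 × 649 = 97.350
Maximum at age 2 (239.540).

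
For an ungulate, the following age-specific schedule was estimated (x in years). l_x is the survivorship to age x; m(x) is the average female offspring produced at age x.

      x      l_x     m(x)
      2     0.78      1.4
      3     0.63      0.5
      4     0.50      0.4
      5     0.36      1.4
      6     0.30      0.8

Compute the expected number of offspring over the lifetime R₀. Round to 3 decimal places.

2.351

R₀ = Σ l_x m(x):
  age 2: 0.78 × 1.4 = 1.0920
  age 3: 0.63 × 0.5 = 0.3150
  age 4: 0.50 × 0.4 = 0.2000
  age 5: 0.36 × 1.4 = 0.5040
  age 6: 0.30 × 0.8 = 0.2400
R₀ = 1.0920 + 0.3150 + 0.2000 + 0.5040 + 0.2400 = 2.3510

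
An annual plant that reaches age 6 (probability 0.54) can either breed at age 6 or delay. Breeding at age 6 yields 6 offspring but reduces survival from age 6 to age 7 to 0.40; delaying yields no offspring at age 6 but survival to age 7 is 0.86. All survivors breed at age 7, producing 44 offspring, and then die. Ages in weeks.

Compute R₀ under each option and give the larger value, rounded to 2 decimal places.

20.43

breed at age 6: R₀ = 0.54 × (6 + 0.40 × 44) = 0.54 × 23.6000 = 12.7440
delay to age 7: R₀ = 0.54 × (0.86 × 44) = 0.54 × 37.8400 = 20.4336
Higher: delay to age 7 (20.4336).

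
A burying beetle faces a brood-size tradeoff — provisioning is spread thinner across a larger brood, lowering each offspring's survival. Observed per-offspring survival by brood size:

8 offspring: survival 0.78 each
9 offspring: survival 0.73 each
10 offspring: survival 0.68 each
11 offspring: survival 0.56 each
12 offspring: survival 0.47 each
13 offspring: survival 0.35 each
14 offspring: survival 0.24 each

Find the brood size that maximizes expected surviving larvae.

10

Expected surviving larvae = c × s(c):
  c=8: 8 × 0.78 = 6.240
  c=9: 9 × 0.73 = 6.570
  c=10: 10 × 0.68 = 6.800
  c=11: 11 × 0.56 = 6.160
  c=12: 12 × 0.47 = 5.640
  c=13: 13 × 0.35 = 4.550
  c=14: 14 × 0.24 = 3.360
Maximum at c = 10 (6.800 surviving larvae).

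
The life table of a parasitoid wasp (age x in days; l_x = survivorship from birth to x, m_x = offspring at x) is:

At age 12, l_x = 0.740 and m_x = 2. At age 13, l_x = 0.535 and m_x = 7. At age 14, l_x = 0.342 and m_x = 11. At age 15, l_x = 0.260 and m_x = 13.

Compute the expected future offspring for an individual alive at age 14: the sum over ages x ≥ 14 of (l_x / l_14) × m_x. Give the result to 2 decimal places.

20.88

l_14 = 0.342. Conditional survival from age 14 to x is l_x / l_14.
  x=14: (0.342/0.342) × 11 = 11.0000
  x=15: (0.260/0.342) × 13 = 9.8830
Sum = 11.0000 + 9.8830 = 20.8830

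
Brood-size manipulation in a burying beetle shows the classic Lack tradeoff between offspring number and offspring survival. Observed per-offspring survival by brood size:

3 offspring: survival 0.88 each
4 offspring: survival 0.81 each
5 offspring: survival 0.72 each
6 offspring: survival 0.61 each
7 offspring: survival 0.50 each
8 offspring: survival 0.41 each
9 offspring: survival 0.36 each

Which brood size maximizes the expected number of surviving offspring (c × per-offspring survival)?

6

Expected surviving offspring = c × s(c):
  c=3: 3 × 0.88 = 2.640
  c=4: 4 × 0.81 = 3.240
  c=5: 5 × 0.72 = 3.600
  c=6: 6 × 0.61 = 3.660
  c=7: 7 × 0.50 = 3.500
  c=8: 8 × 0.41 = 3.280
  c=9: 9 × 0.36 = 3.240
Maximum at c = 6 (3.660 surviving offspring).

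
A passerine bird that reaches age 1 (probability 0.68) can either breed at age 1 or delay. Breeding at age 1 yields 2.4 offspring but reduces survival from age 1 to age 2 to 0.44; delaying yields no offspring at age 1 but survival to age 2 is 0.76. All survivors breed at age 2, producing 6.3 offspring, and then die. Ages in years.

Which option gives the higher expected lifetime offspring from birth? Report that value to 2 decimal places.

breed at age 1: R₀ = 0.68 × (2.4 + 0.44 × 6.3) = 0.68 × 5.1720 = 3.5170
delay to age 2: R₀ = 0.68 × (0.76 × 6.3) = 0.68 × 4.7880 = 3.2558
Higher: breed at age 1 (3.5170).

3.52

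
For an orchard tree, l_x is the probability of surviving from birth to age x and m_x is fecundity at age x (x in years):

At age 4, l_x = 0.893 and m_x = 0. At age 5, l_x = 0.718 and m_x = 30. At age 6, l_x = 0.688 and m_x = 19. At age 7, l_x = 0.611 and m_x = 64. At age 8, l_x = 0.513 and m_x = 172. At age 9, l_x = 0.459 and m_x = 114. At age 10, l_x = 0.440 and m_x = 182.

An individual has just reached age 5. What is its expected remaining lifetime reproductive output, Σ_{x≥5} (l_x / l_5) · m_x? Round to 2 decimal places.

l_5 = 0.718. Conditional survival from age 5 to x is l_x / l_5.
  x=5: (0.718/0.718) × 30 = 30.0000
  x=6: (0.688/0.718) × 19 = 18.2061
  x=7: (0.611/0.718) × 64 = 54.4624
  x=8: (0.513/0.718) × 172 = 122.8914
  x=9: (0.459/0.718) × 114 = 72.8774
  x=10: (0.440/0.718) × 182 = 111.5320
Sum = 30.0000 + 18.2061 + 54.4624 + 122.8914 + 72.8774 + 111.5320 = 409.9694

409.97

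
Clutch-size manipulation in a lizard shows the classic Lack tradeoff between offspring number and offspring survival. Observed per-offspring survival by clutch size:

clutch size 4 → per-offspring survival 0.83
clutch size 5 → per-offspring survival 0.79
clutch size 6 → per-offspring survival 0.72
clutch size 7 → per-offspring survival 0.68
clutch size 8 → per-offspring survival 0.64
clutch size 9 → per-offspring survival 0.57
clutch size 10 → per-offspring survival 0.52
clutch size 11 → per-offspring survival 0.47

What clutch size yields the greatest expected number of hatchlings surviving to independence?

Expected hatchlings surviving to independence = c × s(c):
  c=4: 4 × 0.83 = 3.320
  c=5: 5 × 0.79 = 3.950
  c=6: 6 × 0.72 = 4.320
  c=7: 7 × 0.68 = 4.760
  c=8: 8 × 0.64 = 5.120
  c=9: 9 × 0.57 = 5.130
  c=10: 10 × 0.52 = 5.200
  c=11: 11 × 0.47 = 5.170
Maximum at c = 10 (5.200 hatchlings surviving to independence).

10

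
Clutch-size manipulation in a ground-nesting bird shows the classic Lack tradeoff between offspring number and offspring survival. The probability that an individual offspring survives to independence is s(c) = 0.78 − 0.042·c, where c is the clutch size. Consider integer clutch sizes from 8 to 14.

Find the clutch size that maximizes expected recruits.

9

Expected recruits = c × s(c):
  c=8: 8 × 0.444 = 3.552
  c=9: 9 × 0.402 = 3.618
  c=10: 10 × 0.360 = 3.600
  c=11: 11 × 0.318 = 3.498
  c=12: 12 × 0.276 = 3.312
  c=13: 13 × 0.234 = 3.042
  c=14: 14 × 0.192 = 2.688
Maximum at c = 9 (3.618 recruits).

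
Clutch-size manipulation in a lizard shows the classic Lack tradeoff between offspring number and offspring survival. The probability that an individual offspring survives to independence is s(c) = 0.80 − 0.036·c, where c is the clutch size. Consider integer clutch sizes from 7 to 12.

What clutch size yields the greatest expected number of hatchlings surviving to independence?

11

Expected hatchlings surviving to independence = c × s(c):
  c=7: 7 × 0.548 = 3.836
  c=8: 8 × 0.512 = 4.096
  c=9: 9 × 0.476 = 4.284
  c=10: 10 × 0.440 = 4.400
  c=11: 11 × 0.404 = 4.444
  c=12: 12 × 0.368 = 4.416
Maximum at c = 11 (4.444 hatchlings surviving to independence).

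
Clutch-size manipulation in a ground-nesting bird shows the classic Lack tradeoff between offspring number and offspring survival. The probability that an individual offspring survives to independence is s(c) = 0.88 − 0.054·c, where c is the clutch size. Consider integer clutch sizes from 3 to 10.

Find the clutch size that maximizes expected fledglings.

Expected fledglings = c × s(c):
  c=3: 3 × 0.718 = 2.154
  c=4: 4 × 0.664 = 2.656
  c=5: 5 × 0.610 = 3.050
  c=6: 6 × 0.556 = 3.336
  c=7: 7 × 0.502 = 3.514
  c=8: 8 × 0.448 = 3.584
  c=9: 9 × 0.394 = 3.546
  c=10: 10 × 0.340 = 3.400
Maximum at c = 8 (3.584 fledglings).

8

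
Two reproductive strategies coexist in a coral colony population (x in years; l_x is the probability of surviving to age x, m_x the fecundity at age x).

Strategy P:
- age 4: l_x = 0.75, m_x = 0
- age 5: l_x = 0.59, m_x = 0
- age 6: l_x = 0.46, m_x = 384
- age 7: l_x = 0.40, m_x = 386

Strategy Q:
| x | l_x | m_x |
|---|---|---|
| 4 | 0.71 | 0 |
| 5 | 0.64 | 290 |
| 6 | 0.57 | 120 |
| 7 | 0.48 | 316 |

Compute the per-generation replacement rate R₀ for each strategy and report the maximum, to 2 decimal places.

Strategy P: R₀ = 0.75×0 + 0.59×0 + 0.46×384 + 0.40×386 = 331.0400
Strategy Q: R₀ = 0.71×0 + 0.64×290 + 0.57×120 + 0.48×316 = 405.6800
Highest R₀: strategy Q with 405.6800.

405.68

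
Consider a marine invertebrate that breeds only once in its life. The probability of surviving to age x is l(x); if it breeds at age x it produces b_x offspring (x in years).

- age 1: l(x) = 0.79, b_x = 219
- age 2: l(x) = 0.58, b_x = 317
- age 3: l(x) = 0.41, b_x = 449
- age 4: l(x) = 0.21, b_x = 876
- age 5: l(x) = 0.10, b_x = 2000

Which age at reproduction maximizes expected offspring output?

Expected offspring if breeding at age x = l(x) × b_x:
  age 1: 0.79 × 219 = 173.010
  age 2: 0.58 × 317 = 183.860
  age 3: 0.41 × 449 = 184.090
  age 4: 0.21 × 876 = 183.960
  age 5: 0.10 × 2000 = 200.000
Maximum at age 5 (200.000).

5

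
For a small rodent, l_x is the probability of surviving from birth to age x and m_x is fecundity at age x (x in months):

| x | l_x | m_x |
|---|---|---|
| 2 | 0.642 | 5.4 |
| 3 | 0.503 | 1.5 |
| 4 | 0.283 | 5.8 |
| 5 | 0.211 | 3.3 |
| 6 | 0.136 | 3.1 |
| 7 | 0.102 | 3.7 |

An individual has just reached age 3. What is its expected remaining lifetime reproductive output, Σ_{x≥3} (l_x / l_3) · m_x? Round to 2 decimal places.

l_3 = 0.503. Conditional survival from age 3 to x is l_x / l_3.
  x=3: (0.503/0.503) × 1.5 = 1.5000
  x=4: (0.283/0.503) × 5.8 = 3.2632
  x=5: (0.211/0.503) × 3.3 = 1.3843
  x=6: (0.136/0.503) × 3.1 = 0.8382
  x=7: (0.102/0.503) × 3.7 = 0.7503
Sum = 1.5000 + 3.2632 + 1.3843 + 0.8382 + 0.7503 = 7.7360

7.74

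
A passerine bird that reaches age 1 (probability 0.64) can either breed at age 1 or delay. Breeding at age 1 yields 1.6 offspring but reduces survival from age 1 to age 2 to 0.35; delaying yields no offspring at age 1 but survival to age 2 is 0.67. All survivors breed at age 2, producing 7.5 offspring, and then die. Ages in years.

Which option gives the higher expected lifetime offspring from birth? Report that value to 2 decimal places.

3.22

breed at age 1: R₀ = 0.64 × (1.6 + 0.35 × 7.5) = 0.64 × 4.2250 = 2.7040
delay to age 2: R₀ = 0.64 × (0.67 × 7.5) = 0.64 × 5.0250 = 3.2160
Higher: delay to age 2 (3.2160).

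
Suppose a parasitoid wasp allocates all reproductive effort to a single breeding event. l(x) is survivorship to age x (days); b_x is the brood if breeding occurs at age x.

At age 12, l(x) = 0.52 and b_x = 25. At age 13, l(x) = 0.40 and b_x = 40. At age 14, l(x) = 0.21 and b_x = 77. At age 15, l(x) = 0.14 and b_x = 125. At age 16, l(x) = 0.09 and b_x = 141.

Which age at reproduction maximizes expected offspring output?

Expected offspring if breeding at age x = l(x) × b_x:
  age 12: 0.52 × 25 = 13.000
  age 13: 0.40 × 40 = 16.000
  age 14: 0.21 × 77 = 16.170
  age 15: 0.14 × 125 = 17.500
  age 16: 0.09 × 141 = 12.690
Maximum at age 15 (17.500).

15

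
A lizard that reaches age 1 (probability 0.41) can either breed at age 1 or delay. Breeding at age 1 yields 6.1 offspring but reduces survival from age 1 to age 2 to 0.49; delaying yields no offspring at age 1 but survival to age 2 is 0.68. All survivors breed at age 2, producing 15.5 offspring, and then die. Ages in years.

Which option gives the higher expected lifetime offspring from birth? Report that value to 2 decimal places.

breed at age 1: R₀ = 0.41 × (6.1 + 0.49 × 15.5) = 0.41 × 13.6950 = 5.6149
delay to age 2: R₀ = 0.41 × (0.68 × 15.5) = 0.41 × 10.5400 = 4.3214
Higher: breed at age 1 (5.6149).

5.61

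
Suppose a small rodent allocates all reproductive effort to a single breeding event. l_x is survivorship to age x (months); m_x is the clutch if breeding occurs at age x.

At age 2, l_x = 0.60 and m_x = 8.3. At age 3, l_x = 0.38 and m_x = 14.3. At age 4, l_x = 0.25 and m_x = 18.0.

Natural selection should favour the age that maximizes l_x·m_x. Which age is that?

Expected offspring if breeding at age x = l_x × m_x:
  age 2: 0.60 × 8.3 = 4.980
  age 3: 0.38 × 14.3 = 5.434
  age 4: 0.25 × 18.0 = 4.500
Maximum at age 3 (5.434).

3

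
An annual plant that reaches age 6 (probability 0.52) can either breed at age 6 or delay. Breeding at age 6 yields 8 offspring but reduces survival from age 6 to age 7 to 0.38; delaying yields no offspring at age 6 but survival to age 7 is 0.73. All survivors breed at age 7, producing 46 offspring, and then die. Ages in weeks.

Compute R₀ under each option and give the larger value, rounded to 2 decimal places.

breed at age 6: R₀ = 0.52 × (8 + 0.38 × 46) = 0.52 × 25.4800 = 13.2496
delay to age 7: R₀ = 0.52 × (0.73 × 46) = 0.52 × 33.5800 = 17.4616
Higher: delay to age 7 (17.4616).

17.46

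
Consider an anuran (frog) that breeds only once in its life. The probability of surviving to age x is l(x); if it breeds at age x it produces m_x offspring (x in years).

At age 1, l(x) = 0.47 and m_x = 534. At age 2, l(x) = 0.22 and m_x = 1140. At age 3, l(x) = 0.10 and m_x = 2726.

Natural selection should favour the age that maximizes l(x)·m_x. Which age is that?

Expected offspring if breeding at age x = l(x) × m_x:
  age 1: 0.47 × 534 = 250.980
  age 2: 0.22 × 1140 = 250.800
  age 3: 0.10 × 2726 = 272.600
Maximum at age 3 (272.600).

3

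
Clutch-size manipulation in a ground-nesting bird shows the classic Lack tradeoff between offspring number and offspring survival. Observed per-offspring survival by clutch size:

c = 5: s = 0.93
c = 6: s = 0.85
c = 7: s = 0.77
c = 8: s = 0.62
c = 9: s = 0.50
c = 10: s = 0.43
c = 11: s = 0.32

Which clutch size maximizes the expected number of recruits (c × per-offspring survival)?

Expected recruits = c × s(c):
  c=5: 5 × 0.93 = 4.650
  c=6: 6 × 0.85 = 5.100
  c=7: 7 × 0.77 = 5.390
  c=8: 8 × 0.62 = 4.960
  c=9: 9 × 0.50 = 4.500
  c=10: 10 × 0.43 = 4.300
  c=11: 11 × 0.32 = 3.520
Maximum at c = 7 (5.390 recruits).

7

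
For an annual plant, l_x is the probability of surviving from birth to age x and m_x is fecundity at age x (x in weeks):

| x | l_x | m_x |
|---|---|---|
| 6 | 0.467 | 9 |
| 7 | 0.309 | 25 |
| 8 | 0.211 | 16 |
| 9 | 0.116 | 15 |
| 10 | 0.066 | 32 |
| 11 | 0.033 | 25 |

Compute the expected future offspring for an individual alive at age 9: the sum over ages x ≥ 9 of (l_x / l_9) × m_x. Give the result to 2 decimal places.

l_9 = 0.116. Conditional survival from age 9 to x is l_x / l_9.
  x=9: (0.116/0.116) × 15 = 15.0000
  x=10: (0.066/0.116) × 32 = 18.2069
  x=11: (0.033/0.116) × 25 = 7.1121
Sum = 15.0000 + 18.2069 + 7.1121 = 40.3190

40.32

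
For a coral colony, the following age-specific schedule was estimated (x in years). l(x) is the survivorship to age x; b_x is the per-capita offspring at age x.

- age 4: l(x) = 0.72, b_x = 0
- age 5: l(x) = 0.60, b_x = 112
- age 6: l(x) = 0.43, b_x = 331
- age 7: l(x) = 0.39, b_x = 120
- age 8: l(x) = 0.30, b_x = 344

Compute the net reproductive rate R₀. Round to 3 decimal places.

359.530

R₀ = Σ l(x) b_x:
  age 4: 0.72 × 0 = 0.0000
  age 5: 0.60 × 112 = 67.2000
  age 6: 0.43 × 331 = 142.3300
  age 7: 0.39 × 120 = 46.8000
  age 8: 0.30 × 344 = 103.2000
R₀ = 0.0000 + 67.2000 + 142.3300 + 46.8000 + 103.2000 = 359.5300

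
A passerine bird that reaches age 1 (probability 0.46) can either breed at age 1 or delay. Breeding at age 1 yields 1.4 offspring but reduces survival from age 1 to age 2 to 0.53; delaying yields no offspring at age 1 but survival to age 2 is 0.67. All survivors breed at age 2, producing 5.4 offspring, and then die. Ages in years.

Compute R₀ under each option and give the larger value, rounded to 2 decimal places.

breed at age 1: R₀ = 0.46 × (1.4 + 0.53 × 5.4) = 0.46 × 4.2620 = 1.9605
delay to age 2: R₀ = 0.46 × (0.67 × 5.4) = 0.46 × 3.6180 = 1.6643
Higher: breed at age 1 (1.9605).

1.96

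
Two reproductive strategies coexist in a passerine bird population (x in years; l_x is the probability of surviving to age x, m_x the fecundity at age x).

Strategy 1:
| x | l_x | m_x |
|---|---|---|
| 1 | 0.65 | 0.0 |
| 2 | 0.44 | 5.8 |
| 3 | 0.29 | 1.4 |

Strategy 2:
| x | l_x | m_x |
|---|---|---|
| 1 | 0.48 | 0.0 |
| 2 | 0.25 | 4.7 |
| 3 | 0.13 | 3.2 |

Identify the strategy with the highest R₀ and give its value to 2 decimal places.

Strategy 1: R₀ = 0.65×0.0 + 0.44×5.8 + 0.29×1.4 = 2.9580
Strategy 2: R₀ = 0.48×0.0 + 0.25×4.7 + 0.13×3.2 = 1.5910
Highest R₀: strategy 1 with 2.9580.

2.96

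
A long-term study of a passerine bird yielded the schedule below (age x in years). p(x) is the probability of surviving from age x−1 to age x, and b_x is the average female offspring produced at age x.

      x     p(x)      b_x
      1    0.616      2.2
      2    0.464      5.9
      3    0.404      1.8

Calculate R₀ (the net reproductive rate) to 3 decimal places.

3.249

Survivorship from birth: l_x = p_1·p_2·…·p_x.
  l_1 = 0.61600
  l_2 = 0.28582
  l_3 = 0.11547
R₀ = Σ l_x b_x:
  age 1: 0.61600 × 2.2 = 1.3552
  age 2: 0.28582 × 5.9 = 1.6863
  age 3: 0.11547 × 1.8 = 0.2078
R₀ = 1.3552 + 1.6863 + 0.2078 = 3.2494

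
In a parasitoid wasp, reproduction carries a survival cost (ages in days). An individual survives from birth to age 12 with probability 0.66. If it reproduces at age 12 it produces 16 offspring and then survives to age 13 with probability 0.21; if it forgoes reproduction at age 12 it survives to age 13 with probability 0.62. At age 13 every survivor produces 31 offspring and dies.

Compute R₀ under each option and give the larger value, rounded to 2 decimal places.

breed at age 12: R₀ = 0.66 × (16 + 0.21 × 31) = 0.66 × 22.5100 = 14.8566
delay to age 13: R₀ = 0.66 × (0.62 × 31) = 0.66 × 19.2200 = 12.6852
Higher: breed at age 12 (14.8566).

14.86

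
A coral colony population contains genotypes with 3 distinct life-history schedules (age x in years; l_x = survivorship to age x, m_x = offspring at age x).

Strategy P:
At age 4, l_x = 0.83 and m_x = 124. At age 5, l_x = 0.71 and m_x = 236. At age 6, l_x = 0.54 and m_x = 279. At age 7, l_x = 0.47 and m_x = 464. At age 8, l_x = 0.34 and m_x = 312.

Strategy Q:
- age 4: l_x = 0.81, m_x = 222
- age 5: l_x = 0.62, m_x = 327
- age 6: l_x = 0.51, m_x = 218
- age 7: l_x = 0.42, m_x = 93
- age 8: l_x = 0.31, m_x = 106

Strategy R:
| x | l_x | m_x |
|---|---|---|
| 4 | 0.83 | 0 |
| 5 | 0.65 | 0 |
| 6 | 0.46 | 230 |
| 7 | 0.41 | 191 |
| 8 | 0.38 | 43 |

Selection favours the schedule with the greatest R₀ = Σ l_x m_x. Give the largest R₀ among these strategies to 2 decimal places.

745.30

Strategy P: R₀ = 0.83×124 + 0.71×236 + 0.54×279 + 0.47×464 + 0.34×312 = 745.3000
Strategy Q: R₀ = 0.81×222 + 0.62×327 + 0.51×218 + 0.42×93 + 0.31×106 = 565.6600
Strategy R: R₀ = 0.83×0 + 0.65×0 + 0.46×230 + 0.41×191 + 0.38×43 = 200.4500
Highest R₀: strategy P with 745.3000.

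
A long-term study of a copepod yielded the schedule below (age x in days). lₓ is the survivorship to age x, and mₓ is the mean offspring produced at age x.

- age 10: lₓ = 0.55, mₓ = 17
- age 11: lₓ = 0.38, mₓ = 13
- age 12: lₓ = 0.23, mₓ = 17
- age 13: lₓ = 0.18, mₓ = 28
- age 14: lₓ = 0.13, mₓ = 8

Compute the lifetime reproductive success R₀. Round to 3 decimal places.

24.280

R₀ = Σ lₓ mₓ:
  age 10: 0.55 × 17 = 9.3500
  age 11: 0.38 × 13 = 4.9400
  age 12: 0.23 × 17 = 3.9100
  age 13: 0.18 × 28 = 5.0400
  age 14: 0.13 × 8 = 1.0400
R₀ = 9.3500 + 4.9400 + 3.9100 + 5.0400 + 1.0400 = 24.2800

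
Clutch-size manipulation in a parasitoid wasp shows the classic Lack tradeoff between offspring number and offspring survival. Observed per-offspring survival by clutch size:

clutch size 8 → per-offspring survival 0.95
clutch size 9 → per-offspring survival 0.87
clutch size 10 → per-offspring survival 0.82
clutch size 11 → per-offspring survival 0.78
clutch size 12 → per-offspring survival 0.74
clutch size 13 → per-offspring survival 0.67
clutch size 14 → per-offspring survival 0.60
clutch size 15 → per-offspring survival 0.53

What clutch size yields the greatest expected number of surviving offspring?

Expected surviving offspring = c × s(c):
  c=8: 8 × 0.95 = 7.600
  c=9: 9 × 0.87 = 7.830
  c=10: 10 × 0.82 = 8.200
  c=11: 11 × 0.78 = 8.580
  c=12: 12 × 0.74 = 8.880
  c=13: 13 × 0.67 = 8.710
  c=14: 14 × 0.60 = 8.400
  c=15: 15 × 0.53 = 7.950
Maximum at c = 12 (8.880 surviving offspring).

12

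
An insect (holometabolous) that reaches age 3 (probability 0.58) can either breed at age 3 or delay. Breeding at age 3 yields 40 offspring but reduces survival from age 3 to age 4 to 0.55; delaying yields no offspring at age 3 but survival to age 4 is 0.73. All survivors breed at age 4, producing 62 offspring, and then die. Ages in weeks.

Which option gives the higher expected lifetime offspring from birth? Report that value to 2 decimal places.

breed at age 3: R₀ = 0.58 × (40 + 0.55 × 62) = 0.58 × 74.1000 = 42.9780
delay to age 4: R₀ = 0.58 × (0.73 × 62) = 0.58 × 45.2600 = 26.2508
Higher: breed at age 3 (42.9780).

42.98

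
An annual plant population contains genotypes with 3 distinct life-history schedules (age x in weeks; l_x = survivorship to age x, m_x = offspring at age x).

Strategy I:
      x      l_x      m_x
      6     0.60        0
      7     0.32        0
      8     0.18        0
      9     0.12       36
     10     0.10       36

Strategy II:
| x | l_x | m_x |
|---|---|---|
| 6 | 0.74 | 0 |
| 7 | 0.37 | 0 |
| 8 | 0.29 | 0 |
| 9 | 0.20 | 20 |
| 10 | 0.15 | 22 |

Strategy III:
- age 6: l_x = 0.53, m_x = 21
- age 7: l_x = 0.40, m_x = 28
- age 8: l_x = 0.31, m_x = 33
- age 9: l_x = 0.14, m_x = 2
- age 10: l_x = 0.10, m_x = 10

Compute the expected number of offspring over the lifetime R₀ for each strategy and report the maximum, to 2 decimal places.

33.84

Strategy I: R₀ = 0.60×0 + 0.32×0 + 0.18×0 + 0.12×36 + 0.10×36 = 7.9200
Strategy II: R₀ = 0.74×0 + 0.37×0 + 0.29×0 + 0.20×20 + 0.15×22 = 7.3000
Strategy III: R₀ = 0.53×21 + 0.40×28 + 0.31×33 + 0.14×2 + 0.10×10 = 33.8400
Highest R₀: strategy III with 33.8400.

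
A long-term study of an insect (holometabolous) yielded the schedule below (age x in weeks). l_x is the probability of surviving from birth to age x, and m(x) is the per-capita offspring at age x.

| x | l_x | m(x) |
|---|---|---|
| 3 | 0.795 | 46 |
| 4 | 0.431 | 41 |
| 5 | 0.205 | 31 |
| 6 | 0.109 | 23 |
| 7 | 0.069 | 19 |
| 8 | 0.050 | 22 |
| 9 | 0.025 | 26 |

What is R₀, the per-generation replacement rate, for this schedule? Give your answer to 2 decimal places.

R₀ = Σ l_x m(x):
  age 3: 0.795 × 46 = 36.5700
  age 4: 0.431 × 41 = 17.6710
  age 5: 0.205 × 31 = 6.3550
  age 6: 0.109 × 23 = 2.5070
  age 7: 0.069 × 19 = 1.3110
  age 8: 0.050 × 22 = 1.1000
  age 9: 0.025 × 26 = 0.6500
R₀ = 36.5700 + 17.6710 + 6.3550 + 2.5070 + 1.3110 + 1.1000 + 0.6500 = 66.1640

66.16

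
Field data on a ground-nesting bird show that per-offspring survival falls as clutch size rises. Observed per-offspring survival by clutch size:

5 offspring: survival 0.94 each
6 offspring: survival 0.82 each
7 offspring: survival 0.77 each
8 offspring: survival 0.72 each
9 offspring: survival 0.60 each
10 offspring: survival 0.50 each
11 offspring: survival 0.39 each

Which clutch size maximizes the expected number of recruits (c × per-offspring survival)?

Expected recruits = c × s(c):
  c=5: 5 × 0.94 = 4.700
  c=6: 6 × 0.82 = 4.920
  c=7: 7 × 0.77 = 5.390
  c=8: 8 × 0.72 = 5.760
  c=9: 9 × 0.60 = 5.400
  c=10: 10 × 0.50 = 5.000
  c=11: 11 × 0.39 = 4.290
Maximum at c = 8 (5.760 recruits).

8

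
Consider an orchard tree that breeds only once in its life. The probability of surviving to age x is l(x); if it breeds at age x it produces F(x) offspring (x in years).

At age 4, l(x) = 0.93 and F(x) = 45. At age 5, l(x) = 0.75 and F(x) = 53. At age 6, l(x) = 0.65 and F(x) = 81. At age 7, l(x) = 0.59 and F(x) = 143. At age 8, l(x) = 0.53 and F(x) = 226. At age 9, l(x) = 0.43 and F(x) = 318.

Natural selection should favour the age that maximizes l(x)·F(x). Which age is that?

Expected offspring if breeding at age x = l(x) × F(x):
  age 4: 0.93 × 45 = 41.850
  age 5: 0.75 × 53 = 39.750
  age 6: 0.65 × 81 = 52.650
  age 7: 0.59 × 143 = 84.370
  age 8: 0.53 × 226 = 119.780
  age 9: 0.43 × 318 = 136.740
Maximum at age 9 (136.740).

9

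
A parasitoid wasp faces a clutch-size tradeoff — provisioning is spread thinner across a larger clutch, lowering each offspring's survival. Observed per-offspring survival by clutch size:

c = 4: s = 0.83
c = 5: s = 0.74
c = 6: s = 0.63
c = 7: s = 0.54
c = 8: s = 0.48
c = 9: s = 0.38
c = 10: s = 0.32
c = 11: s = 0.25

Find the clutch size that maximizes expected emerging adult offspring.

8

Expected emerging adult offspring = c × s(c):
  c=4: 4 × 0.83 = 3.320
  c=5: 5 × 0.74 = 3.700
  c=6: 6 × 0.63 = 3.780
  c=7: 7 × 0.54 = 3.780
  c=8: 8 × 0.48 = 3.840
  c=9: 9 × 0.38 = 3.420
  c=10: 10 × 0.32 = 3.200
  c=11: 11 × 0.25 = 2.750
Maximum at c = 8 (3.840 emerging adult offspring).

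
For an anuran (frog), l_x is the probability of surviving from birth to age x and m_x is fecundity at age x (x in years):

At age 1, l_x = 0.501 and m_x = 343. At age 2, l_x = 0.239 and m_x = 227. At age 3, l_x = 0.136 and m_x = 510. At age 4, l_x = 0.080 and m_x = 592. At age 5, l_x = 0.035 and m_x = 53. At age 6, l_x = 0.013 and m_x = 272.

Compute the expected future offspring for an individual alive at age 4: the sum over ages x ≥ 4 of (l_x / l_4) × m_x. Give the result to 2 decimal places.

l_4 = 0.080. Conditional survival from age 4 to x is l_x / l_4.
  x=4: (0.080/0.080) × 592 = 592.0000
  x=5: (0.035/0.080) × 53 = 23.1875
  x=6: (0.013/0.080) × 272 = 44.2000
Sum = 592.0000 + 23.1875 + 44.2000 = 659.3875

659.39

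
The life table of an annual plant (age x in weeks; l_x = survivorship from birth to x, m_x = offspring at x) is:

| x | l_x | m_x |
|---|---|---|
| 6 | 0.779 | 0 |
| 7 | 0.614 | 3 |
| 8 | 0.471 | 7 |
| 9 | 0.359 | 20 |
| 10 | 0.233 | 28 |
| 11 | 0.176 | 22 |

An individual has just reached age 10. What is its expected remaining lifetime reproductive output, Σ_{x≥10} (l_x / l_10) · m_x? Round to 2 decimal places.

44.62

l_10 = 0.233. Conditional survival from age 10 to x is l_x / l_10.
  x=10: (0.233/0.233) × 28 = 28.0000
  x=11: (0.176/0.233) × 22 = 16.6180
Sum = 28.0000 + 16.6180 = 44.6180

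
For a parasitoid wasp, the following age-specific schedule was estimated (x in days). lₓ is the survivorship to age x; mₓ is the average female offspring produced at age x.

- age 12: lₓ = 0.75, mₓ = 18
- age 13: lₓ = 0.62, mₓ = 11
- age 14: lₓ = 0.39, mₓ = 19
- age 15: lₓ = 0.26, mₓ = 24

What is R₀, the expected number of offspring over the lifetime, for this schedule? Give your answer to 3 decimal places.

R₀ = Σ lₓ mₓ:
  age 12: 0.75 × 18 = 13.5000
  age 13: 0.62 × 11 = 6.8200
  age 14: 0.39 × 19 = 7.4100
  age 15: 0.26 × 24 = 6.2400
R₀ = 13.5000 + 6.8200 + 7.4100 + 6.2400 = 33.9700

33.970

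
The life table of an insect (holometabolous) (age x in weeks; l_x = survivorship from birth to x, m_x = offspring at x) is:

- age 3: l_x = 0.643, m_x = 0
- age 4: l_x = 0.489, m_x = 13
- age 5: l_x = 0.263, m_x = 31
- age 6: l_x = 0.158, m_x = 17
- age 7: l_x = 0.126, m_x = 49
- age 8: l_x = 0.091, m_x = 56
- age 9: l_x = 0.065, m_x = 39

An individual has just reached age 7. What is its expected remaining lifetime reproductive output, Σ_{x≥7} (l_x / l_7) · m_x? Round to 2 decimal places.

l_7 = 0.126. Conditional survival from age 7 to x is l_x / l_7.
  x=7: (0.126/0.126) × 49 = 49.0000
  x=8: (0.091/0.126) × 56 = 40.4444
  x=9: (0.065/0.126) × 39 = 20.1190
Sum = 49.0000 + 40.4444 + 20.1190 = 109.5635

109.56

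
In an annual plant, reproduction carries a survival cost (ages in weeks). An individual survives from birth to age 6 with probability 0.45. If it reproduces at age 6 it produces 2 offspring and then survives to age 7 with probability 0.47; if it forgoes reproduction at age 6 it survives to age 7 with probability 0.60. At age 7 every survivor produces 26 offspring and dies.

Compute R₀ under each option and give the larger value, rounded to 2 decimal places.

7.02

breed at age 6: R₀ = 0.45 × (2 + 0.47 × 26) = 0.45 × 14.2200 = 6.3990
delay to age 7: R₀ = 0.45 × (0.60 × 26) = 0.45 × 15.6000 = 7.0200
Higher: delay to age 7 (7.0200).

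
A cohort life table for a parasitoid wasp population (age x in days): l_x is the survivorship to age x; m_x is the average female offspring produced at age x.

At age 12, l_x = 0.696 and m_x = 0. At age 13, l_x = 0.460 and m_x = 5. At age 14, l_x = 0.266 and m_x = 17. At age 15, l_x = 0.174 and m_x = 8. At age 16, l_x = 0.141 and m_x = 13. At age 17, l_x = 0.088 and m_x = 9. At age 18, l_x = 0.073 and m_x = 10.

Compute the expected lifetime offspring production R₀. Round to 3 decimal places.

R₀ = Σ l_x m_x:
  age 12: 0.696 × 0 = 0.0000
  age 13: 0.460 × 5 = 2.3000
  age 14: 0.266 × 17 = 4.5220
  age 15: 0.174 × 8 = 1.3920
  age 16: 0.141 × 13 = 1.8330
  age 17: 0.088 × 9 = 0.7920
  age 18: 0.073 × 10 = 0.7300
R₀ = 0.0000 + 2.3000 + 4.5220 + 1.3920 + 1.8330 + 0.7920 + 0.7300 = 11.5690

11.569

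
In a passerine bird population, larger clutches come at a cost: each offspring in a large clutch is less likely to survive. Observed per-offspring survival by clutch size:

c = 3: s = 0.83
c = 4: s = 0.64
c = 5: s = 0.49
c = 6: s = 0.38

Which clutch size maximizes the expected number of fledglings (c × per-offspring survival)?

Expected fledglings = c × s(c):
  c=3: 3 × 0.83 = 2.490
  c=4: 4 × 0.64 = 2.560
  c=5: 5 × 0.49 = 2.450
  c=6: 6 × 0.38 = 2.280
Maximum at c = 4 (2.560 fledglings).

4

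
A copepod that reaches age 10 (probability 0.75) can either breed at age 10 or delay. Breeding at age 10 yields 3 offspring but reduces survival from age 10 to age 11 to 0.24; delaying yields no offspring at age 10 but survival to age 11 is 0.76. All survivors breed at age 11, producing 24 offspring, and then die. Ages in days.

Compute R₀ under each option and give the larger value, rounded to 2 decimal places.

13.68

breed at age 10: R₀ = 0.75 × (3 + 0.24 × 24) = 0.75 × 8.7600 = 6.5700
delay to age 11: R₀ = 0.75 × (0.76 × 24) = 0.75 × 18.2400 = 13.6800
Higher: delay to age 11 (13.6800).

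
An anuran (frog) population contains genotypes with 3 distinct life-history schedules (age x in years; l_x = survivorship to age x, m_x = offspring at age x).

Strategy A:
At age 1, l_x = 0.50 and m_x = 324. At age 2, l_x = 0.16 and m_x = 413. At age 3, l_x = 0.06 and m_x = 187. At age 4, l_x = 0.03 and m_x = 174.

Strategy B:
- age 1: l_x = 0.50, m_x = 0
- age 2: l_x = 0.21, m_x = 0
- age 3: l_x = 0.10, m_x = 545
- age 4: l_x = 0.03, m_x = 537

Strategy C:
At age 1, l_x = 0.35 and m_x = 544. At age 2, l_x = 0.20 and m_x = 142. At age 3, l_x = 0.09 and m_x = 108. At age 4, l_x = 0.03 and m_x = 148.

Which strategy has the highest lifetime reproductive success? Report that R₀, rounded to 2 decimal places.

244.52

Strategy A: R₀ = 0.50×324 + 0.16×413 + 0.06×187 + 0.03×174 = 244.5200
Strategy B: R₀ = 0.50×0 + 0.21×0 + 0.10×545 + 0.03×537 = 70.6100
Strategy C: R₀ = 0.35×544 + 0.20×142 + 0.09×108 + 0.03×148 = 232.9600
Highest R₀: strategy A with 244.5200.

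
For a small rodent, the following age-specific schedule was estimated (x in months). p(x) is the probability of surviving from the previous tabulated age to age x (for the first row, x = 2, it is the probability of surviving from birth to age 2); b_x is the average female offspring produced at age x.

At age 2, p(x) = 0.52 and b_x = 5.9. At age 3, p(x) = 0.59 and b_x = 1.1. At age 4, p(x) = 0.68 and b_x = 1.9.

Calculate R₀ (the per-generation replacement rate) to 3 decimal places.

Survivorship from birth: l_x = p_2·p_3·…·p_x.
  l_2 = 0.52000
  l_3 = 0.30680
  l_4 = 0.20862
R₀ = Σ l_x b_x:
  age 2: 0.52000 × 5.9 = 3.0680
  age 3: 0.30680 × 1.1 = 0.3375
  age 4: 0.20862 × 1.9 = 0.3964
R₀ = 3.0680 + 0.3375 + 0.3964 = 3.8019

3.802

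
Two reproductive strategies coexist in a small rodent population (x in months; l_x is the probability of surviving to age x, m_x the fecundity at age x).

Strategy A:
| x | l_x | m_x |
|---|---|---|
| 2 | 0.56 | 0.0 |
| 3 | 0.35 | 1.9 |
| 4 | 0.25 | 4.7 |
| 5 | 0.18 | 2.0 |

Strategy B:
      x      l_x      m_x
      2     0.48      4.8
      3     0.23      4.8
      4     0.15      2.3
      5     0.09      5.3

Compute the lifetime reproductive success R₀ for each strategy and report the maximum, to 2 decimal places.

Strategy A: R₀ = 0.56×0.0 + 0.35×1.9 + 0.25×4.7 + 0.18×2.0 = 2.2000
Strategy B: R₀ = 0.48×4.8 + 0.23×4.8 + 0.15×2.3 + 0.09×5.3 = 4.2300
Highest R₀: strategy B with 4.2300.

4.23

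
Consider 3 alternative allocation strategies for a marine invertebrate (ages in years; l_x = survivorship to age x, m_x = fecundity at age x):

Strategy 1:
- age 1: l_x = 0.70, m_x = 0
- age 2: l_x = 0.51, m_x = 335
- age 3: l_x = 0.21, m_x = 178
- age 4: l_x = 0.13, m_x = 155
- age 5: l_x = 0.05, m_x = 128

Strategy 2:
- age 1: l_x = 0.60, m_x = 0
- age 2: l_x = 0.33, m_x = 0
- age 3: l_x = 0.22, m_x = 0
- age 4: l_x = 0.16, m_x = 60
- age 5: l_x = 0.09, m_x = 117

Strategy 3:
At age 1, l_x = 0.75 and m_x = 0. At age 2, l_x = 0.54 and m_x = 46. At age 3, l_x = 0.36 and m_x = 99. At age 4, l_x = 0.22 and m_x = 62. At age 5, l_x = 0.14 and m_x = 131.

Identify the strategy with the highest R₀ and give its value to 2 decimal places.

Strategy 1: R₀ = 0.70×0 + 0.51×335 + 0.21×178 + 0.13×155 + 0.05×128 = 234.7800
Strategy 2: R₀ = 0.60×0 + 0.33×0 + 0.22×0 + 0.16×60 + 0.09×117 = 20.1300
Strategy 3: R₀ = 0.75×0 + 0.54×46 + 0.36×99 + 0.22×62 + 0.14×131 = 92.4600
Highest R₀: strategy 1 with 234.7800.

234.78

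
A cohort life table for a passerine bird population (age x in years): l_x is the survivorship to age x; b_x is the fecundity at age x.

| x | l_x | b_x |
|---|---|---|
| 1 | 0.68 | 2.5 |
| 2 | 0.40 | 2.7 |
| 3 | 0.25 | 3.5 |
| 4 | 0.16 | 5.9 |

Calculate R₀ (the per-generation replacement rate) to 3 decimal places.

4.599

R₀ = Σ l_x b_x:
  age 1: 0.68 × 2.5 = 1.7000
  age 2: 0.40 × 2.7 = 1.0800
  age 3: 0.25 × 3.5 = 0.8750
  age 4: 0.16 × 5.9 = 0.9440
R₀ = 1.7000 + 1.0800 + 0.8750 + 0.9440 = 4.5990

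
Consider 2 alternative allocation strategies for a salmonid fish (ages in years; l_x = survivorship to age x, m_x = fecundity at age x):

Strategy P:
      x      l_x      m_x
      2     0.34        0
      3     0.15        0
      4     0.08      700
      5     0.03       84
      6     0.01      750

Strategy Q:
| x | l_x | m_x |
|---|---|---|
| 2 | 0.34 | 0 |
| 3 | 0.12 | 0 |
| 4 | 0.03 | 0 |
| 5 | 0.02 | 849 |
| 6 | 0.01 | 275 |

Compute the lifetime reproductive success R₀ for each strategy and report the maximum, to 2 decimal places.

66.02

Strategy P: R₀ = 0.34×0 + 0.15×0 + 0.08×700 + 0.03×84 + 0.01×750 = 66.0200
Strategy Q: R₀ = 0.34×0 + 0.12×0 + 0.03×0 + 0.02×849 + 0.01×275 = 19.7300
Highest R₀: strategy P with 66.0200.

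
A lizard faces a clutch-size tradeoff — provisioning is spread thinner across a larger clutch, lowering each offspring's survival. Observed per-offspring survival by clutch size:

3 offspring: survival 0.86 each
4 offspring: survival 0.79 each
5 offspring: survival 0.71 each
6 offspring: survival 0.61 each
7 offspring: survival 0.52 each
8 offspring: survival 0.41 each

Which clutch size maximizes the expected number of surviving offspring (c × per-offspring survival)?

Expected surviving offspring = c × s(c):
  c=3: 3 × 0.86 = 2.580
  c=4: 4 × 0.79 = 3.160
  c=5: 5 × 0.71 = 3.550
  c=6: 6 × 0.61 = 3.660
  c=7: 7 × 0.52 = 3.640
  c=8: 8 × 0.41 = 3.280
Maximum at c = 6 (3.660 surviving offspring).

6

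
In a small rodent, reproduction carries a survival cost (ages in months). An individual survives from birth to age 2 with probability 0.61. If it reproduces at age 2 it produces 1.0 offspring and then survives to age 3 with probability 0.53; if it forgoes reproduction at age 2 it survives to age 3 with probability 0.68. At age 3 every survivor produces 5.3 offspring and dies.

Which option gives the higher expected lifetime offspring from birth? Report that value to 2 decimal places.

2.32

breed at age 2: R₀ = 0.61 × (1.0 + 0.53 × 5.3) = 0.61 × 3.8090 = 2.3235
delay to age 3: R₀ = 0.61 × (0.68 × 5.3) = 0.61 × 3.6040 = 2.1984
Higher: breed at age 2 (2.3235).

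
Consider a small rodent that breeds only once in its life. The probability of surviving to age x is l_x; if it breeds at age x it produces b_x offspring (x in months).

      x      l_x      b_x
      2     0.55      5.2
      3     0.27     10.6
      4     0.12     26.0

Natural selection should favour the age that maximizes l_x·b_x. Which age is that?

Expected offspring if breeding at age x = l_x × b_x:
  age 2: 0.55 × 5.2 = 2.860
  age 3: 0.27 × 10.6 = 2.862
  age 4: 0.12 × 26.0 = 3.120
Maximum at age 4 (3.120).

4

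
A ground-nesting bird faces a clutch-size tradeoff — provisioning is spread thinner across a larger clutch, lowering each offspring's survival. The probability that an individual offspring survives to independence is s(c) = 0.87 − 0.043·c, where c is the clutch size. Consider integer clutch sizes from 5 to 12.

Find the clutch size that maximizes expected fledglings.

Expected fledglings = c × s(c):
  c=5: 5 × 0.655 = 3.275
  c=6: 6 × 0.612 = 3.672
  c=7: 7 × 0.569 = 3.983
  c=8: 8 × 0.526 = 4.208
  c=9: 9 × 0.483 = 4.347
  c=10: 10 × 0.440 = 4.400
  c=11: 11 × 0.397 = 4.367
  c=12: 12 × 0.354 = 4.248
Maximum at c = 10 (4.400 fledglings).

10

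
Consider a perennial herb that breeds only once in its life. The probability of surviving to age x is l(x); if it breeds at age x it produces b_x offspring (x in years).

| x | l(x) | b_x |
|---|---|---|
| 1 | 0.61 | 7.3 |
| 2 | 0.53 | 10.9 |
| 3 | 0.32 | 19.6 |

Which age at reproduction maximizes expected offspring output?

Expected offspring if breeding at age x = l(x) × b_x:
  age 1: 0.61 × 7.3 = 4.453
  age 2: 0.53 × 10.9 = 5.777
  age 3: 0.32 × 19.6 = 6.272
Maximum at age 3 (6.272).

3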